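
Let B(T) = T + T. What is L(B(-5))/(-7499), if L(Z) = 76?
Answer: -76/7499 ≈ -0.010135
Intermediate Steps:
B(T) = 2*T
L(B(-5))/(-7499) = 76/(-7499) = 76*(-1/7499) = -76/7499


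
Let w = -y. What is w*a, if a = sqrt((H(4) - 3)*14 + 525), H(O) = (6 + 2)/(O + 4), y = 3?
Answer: -3*sqrt(497) ≈ -66.880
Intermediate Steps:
H(O) = 8/(4 + O)
w = -3 (w = -1*3 = -3)
a = sqrt(497) (a = sqrt((8/(4 + 4) - 3)*14 + 525) = sqrt((8/8 - 3)*14 + 525) = sqrt((8*(1/8) - 3)*14 + 525) = sqrt((1 - 3)*14 + 525) = sqrt(-2*14 + 525) = sqrt(-28 + 525) = sqrt(497) ≈ 22.293)
w*a = -3*sqrt(497)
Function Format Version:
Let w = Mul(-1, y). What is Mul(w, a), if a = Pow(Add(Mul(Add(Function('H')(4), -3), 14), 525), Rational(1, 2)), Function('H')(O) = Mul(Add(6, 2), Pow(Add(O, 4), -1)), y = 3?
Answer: Mul(-3, Pow(497, Rational(1, 2))) ≈ -66.880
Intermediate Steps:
Function('H')(O) = Mul(8, Pow(Add(4, O), -1))
w = -3 (w = Mul(-1, 3) = -3)
a = Pow(497, Rational(1, 2)) (a = Pow(Add(Mul(Add(Mul(8, Pow(Add(4, 4), -1)), -3), 14), 525), Rational(1, 2)) = Pow(Add(Mul(Add(Mul(8, Pow(8, -1)), -3), 14), 525), Rational(1, 2)) = Pow(Add(Mul(Add(Mul(8, Rational(1, 8)), -3), 14), 525), Rational(1, 2)) = Pow(Add(Mul(Add(1, -3), 14), 525), Rational(1, 2)) = Pow(Add(Mul(-2, 14), 525), Rational(1, 2)) = Pow(Add(-28, 525), Rational(1, 2)) = Pow(497, Rational(1, 2)) ≈ 22.293)
Mul(w, a) = Mul(-3, Pow(497, Rational(1, 2)))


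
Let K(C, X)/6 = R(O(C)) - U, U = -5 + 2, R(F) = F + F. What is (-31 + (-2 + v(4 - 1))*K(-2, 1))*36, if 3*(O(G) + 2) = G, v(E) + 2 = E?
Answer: -612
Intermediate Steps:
v(E) = -2 + E
O(G) = -2 + G/3
R(F) = 2*F
U = -3
K(C, X) = -6 + 4*C (K(C, X) = 6*(2*(-2 + C/3) - 1*(-3)) = 6*((-4 + 2*C/3) + 3) = 6*(-1 + 2*C/3) = -6 + 4*C)
(-31 + (-2 + v(4 - 1))*K(-2, 1))*36 = (-31 + (-2 + (-2 + (4 - 1)))*(-6 + 4*(-2)))*36 = (-31 + (-2 + (-2 + 3))*(-6 - 8))*36 = (-31 + (-2 + 1)*(-14))*36 = (-31 - 1*(-14))*36 = (-31 + 14)*36 = -17*36 = -612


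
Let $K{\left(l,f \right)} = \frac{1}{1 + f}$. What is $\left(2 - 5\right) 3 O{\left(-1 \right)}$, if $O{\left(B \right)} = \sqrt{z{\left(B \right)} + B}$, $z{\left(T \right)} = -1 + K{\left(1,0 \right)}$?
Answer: $- 9 i \approx - 9.0 i$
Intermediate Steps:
$z{\left(T \right)} = 0$ ($z{\left(T \right)} = -1 + \frac{1}{1 + 0} = -1 + 1^{-1} = -1 + 1 = 0$)
$O{\left(B \right)} = \sqrt{B}$ ($O{\left(B \right)} = \sqrt{0 + B} = \sqrt{B}$)
$\left(2 - 5\right) 3 O{\left(-1 \right)} = \left(2 - 5\right) 3 \sqrt{-1} = \left(-3\right) 3 i = - 9 i$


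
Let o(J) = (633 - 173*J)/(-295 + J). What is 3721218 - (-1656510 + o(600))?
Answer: 1640310207/305 ≈ 5.3781e+6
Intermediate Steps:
o(J) = (633 - 173*J)/(-295 + J)
3721218 - (-1656510 + o(600)) = 3721218 - (-1656510 + (633 - 173*600)/(-295 + 600)) = 3721218 - (-1656510 + (633 - 103800)/305) = 3721218 - (-1656510 + (1/305)*(-103167)) = 3721218 - (-1656510 - 103167/305) = 3721218 - 1*(-505338717/305) = 3721218 + 505338717/305 = 1640310207/305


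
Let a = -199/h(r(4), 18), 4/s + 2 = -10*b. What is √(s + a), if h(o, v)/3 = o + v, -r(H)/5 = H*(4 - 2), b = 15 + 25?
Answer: √58763958/4422 ≈ 1.7336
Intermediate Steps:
b = 40
r(H) = -10*H (r(H) = -5*H*(4 - 2) = -5*H*2 = -10*H)
s = -2/201 (s = 4/(-2 - 10*40) = 4/(-2 - 400) = 4/(-402) = 4*(-1/402) = -2/201 ≈ -0.0099503)
h(o, v) = 3*o + 3*v (h(o, v) = 3*(o + v) = 3*o + 3*v)
a = 199/66 (a = -199/(3*(-10*4) + 3*18) = -199/(3*(-40) + 54) = -199/(-120 + 54) = -199/(-66) = -199*(-1/66) = 199/66 ≈ 3.0152)
√(s + a) = √(-2/201 + 199/66) = √(13289/4422) = √58763958/4422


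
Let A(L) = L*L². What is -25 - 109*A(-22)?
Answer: 1160607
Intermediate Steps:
A(L) = L³
-25 - 109*A(-22) = -25 - 109*(-22)³ = -25 - 109*(-10648) = -25 + 1160632 = 1160607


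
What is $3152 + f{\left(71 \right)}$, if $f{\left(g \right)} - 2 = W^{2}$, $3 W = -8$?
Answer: $\frac{28450}{9} \approx 3161.1$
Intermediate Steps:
$W = - \frac{8}{3}$ ($W = \frac{1}{3} \left(-8\right) = - \frac{8}{3} \approx -2.6667$)
$f{\left(g \right)} = \frac{82}{9}$ ($f{\left(g \right)} = 2 + \left(- \frac{8}{3}\right)^{2} = 2 + \frac{64}{9} = \frac{82}{9}$)
$3152 + f{\left(71 \right)} = 3152 + \frac{82}{9} = \frac{28450}{9}$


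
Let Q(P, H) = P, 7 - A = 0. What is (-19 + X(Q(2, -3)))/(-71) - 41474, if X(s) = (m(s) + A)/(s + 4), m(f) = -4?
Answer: -5889271/142 ≈ -41474.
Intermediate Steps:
A = 7 (A = 7 - 1*0 = 7 + 0 = 7)
X(s) = 3/(4 + s) (X(s) = (-4 + 7)/(s + 4) = 3/(4 + s))
(-19 + X(Q(2, -3)))/(-71) - 41474 = (-19 + 3/(4 + 2))/(-71) - 41474 = -(-19 + 3/6)/71 - 41474 = -(-19 + 3*(1/6))/71 - 41474 = -(-19 + 1/2)/71 - 41474 = -1/71*(-37/2) - 41474 = 37/142 - 41474 = -5889271/142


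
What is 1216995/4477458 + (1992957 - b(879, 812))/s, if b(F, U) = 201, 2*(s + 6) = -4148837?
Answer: -4265278033247/6192099048614 ≈ -0.68883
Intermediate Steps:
s = -4148849/2 (s = -6 + (1/2)*(-4148837) = -6 - 4148837/2 = -4148849/2 ≈ -2.0744e+6)
1216995/4477458 + (1992957 - b(879, 812))/s = 1216995/4477458 + (1992957 - 1*201)/(-4148849/2) = 1216995*(1/4477458) + (1992957 - 201)*(-2/4148849) = 405665/1492486 + 1992756*(-2/4148849) = 405665/1492486 - 3985512/4148849 = -4265278033247/6192099048614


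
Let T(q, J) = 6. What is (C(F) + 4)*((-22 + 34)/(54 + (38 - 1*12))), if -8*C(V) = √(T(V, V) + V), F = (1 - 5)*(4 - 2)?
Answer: ⅗ - 3*I*√2/160 ≈ 0.6 - 0.026516*I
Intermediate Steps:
F = -8 (F = -4*2 = -8)
C(V) = -√(6 + V)/8
(C(F) + 4)*((-22 + 34)/(54 + (38 - 1*12))) = (-√(6 - 8)/8 + 4)*((-22 + 34)/(54 + (38 - 1*12))) = (-I*√2/8 + 4)*(12/(54 + (38 - 12))) = (-I*√2/8 + 4)*(12/(54 + 26)) = (-I*√2/8 + 4)*(12/80) = (4 - I*√2/8)*(12*(1/80)) = (4 - I*√2/8)*(3/20) = ⅗ - 3*I*√2/160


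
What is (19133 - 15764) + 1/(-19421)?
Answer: 65429348/19421 ≈ 3369.0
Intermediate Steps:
(19133 - 15764) + 1/(-19421) = 3369 - 1/19421 = 65429348/19421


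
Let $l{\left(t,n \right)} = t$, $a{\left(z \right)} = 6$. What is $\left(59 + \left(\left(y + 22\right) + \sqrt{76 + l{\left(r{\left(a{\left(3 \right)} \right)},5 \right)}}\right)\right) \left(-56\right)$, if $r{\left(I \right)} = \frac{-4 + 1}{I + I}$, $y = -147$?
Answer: $3696 - 28 \sqrt{303} \approx 3208.6$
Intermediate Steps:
$r{\left(I \right)} = - \frac{3}{2 I}$
$\left(59 + \left(\left(y + 22\right) + \sqrt{76 + l{\left(r{\left(a{\left(3 \right)} \right)},5 \right)}}\right)\right) \left(-56\right) = \left(59 + \left(\left(-147 + 22\right) + \sqrt{76 - \frac{3}{2 \cdot 6}}\right)\right) \left(-56\right) = \left(59 - \left(125 - \sqrt{76 - \frac{1}{4}}\right)\right) \left(-56\right) = \left(59 - \left(125 - \sqrt{\frac{303}{4}}\right)\right) \left(-56\right) = \left(59 - \left(125 - \frac{\sqrt{303}}{2}\right)\right) \left(-56\right) = \left(-66 + \frac{\sqrt{303}}{2}\right) \left(-56\right) = 3696 - 28 \sqrt{303}$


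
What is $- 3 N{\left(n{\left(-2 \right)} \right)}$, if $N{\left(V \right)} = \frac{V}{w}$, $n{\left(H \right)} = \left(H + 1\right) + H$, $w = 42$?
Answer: $\frac{3}{14} \approx 0.21429$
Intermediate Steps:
$n{\left(H \right)} = 1 + 2 H$ ($n{\left(H \right)} = \left(1 + H\right) + H = 1 + 2 H$)
$N{\left(V \right)} = \frac{V}{42}$
$- 3 N{\left(n{\left(-2 \right)} \right)} = - 3 \frac{1 + 2 \left(-2\right)}{42} = - 3 \frac{1 - 4}{42} = - 3 \cdot \frac{1}{42} \left(-3\right) = \left(-3\right) \left(- \frac{1}{14}\right) = \frac{3}{14}$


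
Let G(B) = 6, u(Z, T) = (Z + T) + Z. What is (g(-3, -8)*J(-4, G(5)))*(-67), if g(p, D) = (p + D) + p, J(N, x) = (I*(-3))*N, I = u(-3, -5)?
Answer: -123816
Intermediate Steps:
u(Z, T) = T + 2*Z (u(Z, T) = (T + Z) + Z = T + 2*Z)
I = -11 (I = -5 + 2*(-3) = -5 - 6 = -11)
J(N, x) = 33*N (J(N, x) = (-11*(-3))*N = 33*N)
g(p, D) = D + 2*p (g(p, D) = (D + p) + p = D + 2*p)
(g(-3, -8)*J(-4, G(5)))*(-67) = ((-8 + 2*(-3))*(33*(-4)))*(-67) = ((-8 - 6)*(-132))*(-67) = -14*(-132)*(-67) = 1848*(-67) = -123816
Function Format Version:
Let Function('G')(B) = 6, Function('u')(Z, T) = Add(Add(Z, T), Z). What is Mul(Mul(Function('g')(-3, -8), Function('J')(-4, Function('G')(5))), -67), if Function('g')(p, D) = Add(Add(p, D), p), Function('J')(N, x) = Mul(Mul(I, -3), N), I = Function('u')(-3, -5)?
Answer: -123816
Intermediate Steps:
Function('u')(Z, T) = Add(T, Mul(2, Z)) (Function('u')(Z, T) = Add(Add(T, Z), Z) = Add(T, Mul(2, Z)))
I = -11 (I = Add(-5, Mul(2, -3)) = Add(-5, -6) = -11)
Function('J')(N, x) = Mul(33, N) (Function('J')(N, x) = Mul(Mul(-11, -3), N) = Mul(33, N))
Function('g')(p, D) = Add(D, Mul(2, p)) (Function('g')(p, D) = Add(Add(D, p), p) = Add(D, Mul(2, p)))
Mul(Mul(Function('g')(-3, -8), Function('J')(-4, Function('G')(5))), -67) = Mul(Mul(Add(-8, Mul(2, -3)), Mul(33, -4)), -67) = Mul(Mul(Add(-8, -6), -132), -67) = Mul(Mul(-14, -132), -67) = Mul(1848, -67) = -123816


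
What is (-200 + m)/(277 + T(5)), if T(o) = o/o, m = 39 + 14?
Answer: -147/278 ≈ -0.52878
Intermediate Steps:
m = 53
T(o) = 1
(-200 + m)/(277 + T(5)) = (-200 + 53)/(277 + 1) = -147/278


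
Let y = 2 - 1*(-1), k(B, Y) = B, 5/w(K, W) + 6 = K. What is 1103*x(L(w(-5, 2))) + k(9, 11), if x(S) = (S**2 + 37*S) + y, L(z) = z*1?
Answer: -1815552/121 ≈ -15005.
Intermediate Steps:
w(K, W) = 5/(-6 + K)
L(z) = z
y = 3 (y = 2 + 1 = 3)
x(S) = 3 + S**2 + 37*S (x(S) = (S**2 + 37*S) + 3 = 3 + S**2 + 37*S)
1103*x(L(w(-5, 2))) + k(9, 11) = 1103*(3 + (5/(-6 - 5))**2 + 37*(5/(-6 - 5))) + 9 = 1103*(3 + (5/(-11))**2 + 37*(5/(-11))) + 9 = 1103*(3 + (5*(-1/11))**2 + 37*(5*(-1/11))) + 9 = 1103*(3 + (-5/11)**2 + 37*(-5/11)) + 9 = 1103*(3 + 25/121 - 185/11) + 9 = 1103*(-1647/121) + 9 = -1816641/121 + 9 = -1815552/121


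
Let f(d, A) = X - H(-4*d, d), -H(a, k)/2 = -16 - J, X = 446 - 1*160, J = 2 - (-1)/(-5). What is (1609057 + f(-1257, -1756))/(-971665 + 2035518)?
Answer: 8046537/5319265 ≈ 1.5127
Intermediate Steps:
J = 9/5 (J = 2 - (-1)*(-1)/5 = 2 - 1*⅕ = 2 - ⅕ = 9/5 ≈ 1.8000)
X = 286 (X = 446 - 160 = 286)
H(a, k) = 178/5 (H(a, k) = -2*(-16 - 1*9/5) = -2*(-16 - 9/5) = -2*(-89/5) = 178/5)
f(d, A) = 1252/5 (f(d, A) = 286 - 1*178/5 = 286 - 178/5 = 1252/5)
(1609057 + f(-1257, -1756))/(-971665 + 2035518) = (1609057 + 1252/5)/(-971665 + 2035518) = (8046537/5)/1063853 = (8046537/5)*(1/1063853) = 8046537/5319265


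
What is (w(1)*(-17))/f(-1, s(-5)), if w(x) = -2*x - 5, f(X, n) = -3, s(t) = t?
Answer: -119/3 ≈ -39.667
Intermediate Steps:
w(x) = -5 - 2*x
(w(1)*(-17))/f(-1, s(-5)) = ((-5 - 2*1)*(-17))/(-3) = ((-5 - 2)*(-17))*(-⅓) = -7*(-17)*(-⅓) = 119*(-⅓) = -119/3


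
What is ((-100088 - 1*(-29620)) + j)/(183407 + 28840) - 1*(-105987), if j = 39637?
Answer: 7498463986/70749 ≈ 1.0599e+5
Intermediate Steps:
((-100088 - 1*(-29620)) + j)/(183407 + 28840) - 1*(-105987) = ((-100088 - 1*(-29620)) + 39637)/(183407 + 28840) - 1*(-105987) = ((-100088 + 29620) + 39637)/212247 + 105987 = (-70468 + 39637)*(1/212247) + 105987 = -30831*1/212247 + 105987 = -10277/70749 + 105987 = 7498463986/70749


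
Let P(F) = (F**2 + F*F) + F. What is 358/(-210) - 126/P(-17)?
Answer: -37883/19635 ≈ -1.9294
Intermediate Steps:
P(F) = F + 2*F**2 (P(F) = (F**2 + F**2) + F = 2*F**2 + F = F + 2*F**2)
358/(-210) - 126/P(-17) = 358/(-210) - 126*(-1/(17*(1 + 2*(-17)))) = 358*(-1/210) - 126*(-1/(17*(1 - 34))) = -179/105 - 126/((-17*(-33))) = -179/105 - 126/561 = -179/105 - 126*1/561 = -179/105 - 42/187 = -37883/19635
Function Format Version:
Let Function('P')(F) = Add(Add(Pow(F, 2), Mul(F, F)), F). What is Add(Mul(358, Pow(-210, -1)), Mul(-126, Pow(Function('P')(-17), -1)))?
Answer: Rational(-37883, 19635) ≈ -1.9294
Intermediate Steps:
Function('P')(F) = Add(F, Mul(2, Pow(F, 2))) (Function('P')(F) = Add(Add(Pow(F, 2), Pow(F, 2)), F) = Add(Mul(2, Pow(F, 2)), F) = Add(F, Mul(2, Pow(F, 2))))
Add(Mul(358, Pow(-210, -1)), Mul(-126, Pow(Function('P')(-17), -1))) = Add(Mul(358, Pow(-210, -1)), Mul(-126, Pow(Mul(-17, Add(1, Mul(2, -17))), -1))) = Add(Mul(358, Rational(-1, 210)), Mul(-126, Pow(Mul(-17, Add(1, -34)), -1))) = Add(Rational(-179, 105), Mul(-126, Pow(Mul(-17, -33), -1))) = Add(Rational(-179, 105), Mul(-126, Pow(561, -1))) = Add(Rational(-179, 105), Mul(-126, Rational(1, 561))) = Add(Rational(-179, 105), Rational(-42, 187)) = Rational(-37883, 19635)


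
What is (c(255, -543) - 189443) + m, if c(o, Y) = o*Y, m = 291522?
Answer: -36386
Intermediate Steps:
c(o, Y) = Y*o
(c(255, -543) - 189443) + m = (-543*255 - 189443) + 291522 = (-138465 - 189443) + 291522 = -327908 + 291522 = -36386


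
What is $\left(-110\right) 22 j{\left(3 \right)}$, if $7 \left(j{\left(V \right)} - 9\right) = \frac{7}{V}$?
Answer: $- \frac{67760}{3} \approx -22587.0$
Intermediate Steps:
$j{\left(V \right)} = 9 + \frac{1}{V}$ ($j{\left(V \right)} = 9 + \frac{7 \frac{1}{V}}{7} = 9 + \frac{1}{V}$)
$\left(-110\right) 22 j{\left(3 \right)} = \left(-110\right) 22 \left(9 + \frac{1}{3}\right) = - 2420 \left(9 + \frac{1}{3}\right) = \left(-2420\right) \frac{28}{3} = - \frac{67760}{3}$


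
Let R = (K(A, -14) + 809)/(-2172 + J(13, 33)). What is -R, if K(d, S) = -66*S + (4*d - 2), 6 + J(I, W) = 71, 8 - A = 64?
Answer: 1507/2107 ≈ 0.71523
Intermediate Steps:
A = -56 (A = 8 - 1*64 = 8 - 64 = -56)
J(I, W) = 65 (J(I, W) = -6 + 71 = 65)
K(d, S) = -2 - 66*S + 4*d (K(d, S) = -66*S + (-2 + 4*d) = -2 - 66*S + 4*d)
R = -1507/2107 (R = ((-2 - 66*(-14) + 4*(-56)) + 809)/(-2172 + 65) = ((-2 + 924 - 224) + 809)/(-2107) = (698 + 809)*(-1/2107) = 1507*(-1/2107) = -1507/2107 ≈ -0.71523)
-R = -1*(-1507/2107) = 1507/2107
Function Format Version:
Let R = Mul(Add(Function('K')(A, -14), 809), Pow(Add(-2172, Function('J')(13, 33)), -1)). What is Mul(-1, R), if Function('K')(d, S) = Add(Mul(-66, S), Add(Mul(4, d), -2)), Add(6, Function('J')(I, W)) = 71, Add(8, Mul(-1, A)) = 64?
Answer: Rational(1507, 2107) ≈ 0.71523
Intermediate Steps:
A = -56 (A = Add(8, Mul(-1, 64)) = Add(8, -64) = -56)
Function('J')(I, W) = 65 (Function('J')(I, W) = Add(-6, 71) = 65)
Function('K')(d, S) = Add(-2, Mul(-66, S), Mul(4, d)) (Function('K')(d, S) = Add(Mul(-66, S), Add(-2, Mul(4, d))) = Add(-2, Mul(-66, S), Mul(4, d)))
R = Rational(-1507, 2107) (R = Mul(Add(Add(-2, Mul(-66, -14), Mul(4, -56)), 809), Pow(Add(-2172, 65), -1)) = Mul(Add(Add(-2, 924, -224), 809), Pow(-2107, -1)) = Mul(Add(698, 809), Rational(-1, 2107)) = Mul(1507, Rational(-1, 2107)) = Rational(-1507, 2107) ≈ -0.71523)
Mul(-1, R) = Mul(-1, Rational(-1507, 2107)) = Rational(1507, 2107)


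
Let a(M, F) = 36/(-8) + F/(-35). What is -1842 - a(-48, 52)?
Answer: -128521/70 ≈ -1836.0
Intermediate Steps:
a(M, F) = -9/2 - F/35 (a(M, F) = 36*(-1/8) + F*(-1/35) = -9/2 - F/35)
-1842 - a(-48, 52) = -1842 - (-9/2 - 1/35*52) = -1842 - (-9/2 - 52/35) = -1842 - 1*(-419/70) = -1842 + 419/70 = -128521/70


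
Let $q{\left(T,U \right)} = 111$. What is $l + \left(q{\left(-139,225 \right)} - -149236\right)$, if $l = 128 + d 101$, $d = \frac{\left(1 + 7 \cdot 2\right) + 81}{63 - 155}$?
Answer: $\frac{3435501}{23} \approx 1.4937 \cdot 10^{5}$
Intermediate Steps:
$d = - \frac{24}{23}$ ($d = \frac{\left(1 + 14\right) + 81}{-92} = \left(15 + 81\right) \left(- \frac{1}{92}\right) = 96 \left(- \frac{1}{92}\right) = - \frac{24}{23} \approx -1.0435$)
$l = \frac{520}{23}$ ($l = 128 - \frac{2424}{23} = \frac{520}{23} \approx 22.609$)
$l + \left(q{\left(-139,225 \right)} - -149236\right) = \frac{520}{23} + \left(111 - -149236\right) = \frac{520}{23} + \left(111 + 149236\right) = \frac{520}{23} + 149347 = \frac{3435501}{23}$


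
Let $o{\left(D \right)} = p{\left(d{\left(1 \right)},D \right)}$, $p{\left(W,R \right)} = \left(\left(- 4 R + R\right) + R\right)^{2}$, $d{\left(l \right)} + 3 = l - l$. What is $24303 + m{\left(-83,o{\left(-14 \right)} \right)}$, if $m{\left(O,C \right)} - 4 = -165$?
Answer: $24142$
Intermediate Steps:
$d{\left(l \right)} = -3$ ($d{\left(l \right)} = -3 + \left(l - l\right) = -3 + 0 = -3$)
$p{\left(W,R \right)} = 4 R^{2}$ ($p{\left(W,R \right)} = \left(- 3 R + R\right)^{2} = \left(- 2 R\right)^{2} = 4 R^{2}$)
$o{\left(D \right)} = 4 D^{2}$
$m{\left(O,C \right)} = -161$ ($m{\left(O,C \right)} = 4 - 165 = -161$)
$24303 + m{\left(-83,o{\left(-14 \right)} \right)} = 24303 - 161 = 24142$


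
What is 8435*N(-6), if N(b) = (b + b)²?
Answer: 1214640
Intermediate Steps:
N(b) = 4*b² (N(b) = (2*b)² = 4*b²)
8435*N(-6) = 8435*(4*(-6)²) = 8435*(4*36) = 8435*144 = 1214640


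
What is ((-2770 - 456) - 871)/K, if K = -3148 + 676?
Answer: 4097/2472 ≈ 1.6574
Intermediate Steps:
K = -2472
((-2770 - 456) - 871)/K = ((-2770 - 456) - 871)/(-2472) = (-3226 - 871)*(-1/2472) = -4097*(-1/2472) = 4097/2472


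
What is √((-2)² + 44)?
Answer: 4*√3 ≈ 6.9282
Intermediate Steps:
√((-2)² + 44) = √(4 + 44) = √48 = 4*√3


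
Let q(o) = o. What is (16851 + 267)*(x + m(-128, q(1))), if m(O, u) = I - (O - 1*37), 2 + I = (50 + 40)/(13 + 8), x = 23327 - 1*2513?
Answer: 2514103542/7 ≈ 3.5916e+8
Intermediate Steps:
x = 20814 (x = 23327 - 2513 = 20814)
I = 16/7 (I = -2 + (50 + 40)/(13 + 8) = -2 + 90/21 = -2 + 90*(1/21) = -2 + 30/7 = 16/7 ≈ 2.2857)
m(O, u) = 275/7 - O (m(O, u) = 16/7 - (O - 1*37) = 16/7 - (O - 37) = 16/7 - (-37 + O) = 16/7 + (37 - O) = 275/7 - O)
(16851 + 267)*(x + m(-128, q(1))) = (16851 + 267)*(20814 + (275/7 - 1*(-128))) = 17118*(20814 + (275/7 + 128)) = 17118*(20814 + 1171/7) = 17118*(146869/7) = 2514103542/7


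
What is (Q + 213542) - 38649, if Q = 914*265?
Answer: 417103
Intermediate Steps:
Q = 242210
(Q + 213542) - 38649 = (242210 + 213542) - 38649 = 455752 - 38649 = 417103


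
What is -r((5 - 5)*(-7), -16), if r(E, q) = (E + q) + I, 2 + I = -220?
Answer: 238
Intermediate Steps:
I = -222 (I = -2 - 220 = -222)
r(E, q) = -222 + E + q (r(E, q) = (E + q) - 222 = -222 + E + q)
-r((5 - 5)*(-7), -16) = -(-222 + (5 - 5)*(-7) - 16) = -(-222 + 0*(-7) - 16) = -(-222 + 0 - 16) = -1*(-238) = 238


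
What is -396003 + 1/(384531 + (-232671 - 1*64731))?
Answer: -34503345386/87129 ≈ -3.9600e+5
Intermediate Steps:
-396003 + 1/(384531 + (-232671 - 1*64731)) = -396003 + 1/(384531 + (-232671 - 64731)) = -396003 + 1/(384531 - 297402) = -396003 + 1/87129 = -34503345386/87129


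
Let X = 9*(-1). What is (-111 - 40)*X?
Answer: 1359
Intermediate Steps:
X = -9
(-111 - 40)*X = (-111 - 40)*(-9) = -151*(-9) = 1359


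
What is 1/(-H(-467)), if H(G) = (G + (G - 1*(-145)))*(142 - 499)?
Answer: -1/281673 ≈ -3.5502e-6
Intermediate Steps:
H(G) = -51765 - 714*G (H(G) = (G + (G + 145))*(-357) = (G + (145 + G))*(-357) = (145 + 2*G)*(-357) = -51765 - 714*G)
1/(-H(-467)) = 1/(-(-51765 - 714*(-467))) = 1/(-(-51765 + 333438)) = 1/(-1*281673) = 1/(-281673) = -1/281673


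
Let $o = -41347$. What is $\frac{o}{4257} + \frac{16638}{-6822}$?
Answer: $- \frac{19605400}{1613403} \approx -12.152$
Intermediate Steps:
$\frac{o}{4257} + \frac{16638}{-6822} = - \frac{41347}{4257} + \frac{16638}{-6822} = \left(-41347\right) \frac{1}{4257} + 16638 \left(- \frac{1}{6822}\right) = - \frac{41347}{4257} - \frac{2773}{1137} = - \frac{19605400}{1613403}$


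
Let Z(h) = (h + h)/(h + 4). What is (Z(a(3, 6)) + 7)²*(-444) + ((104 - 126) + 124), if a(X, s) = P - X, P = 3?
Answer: -21654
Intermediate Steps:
a(X, s) = 3 - X
Z(h) = 2*h/(4 + h) (Z(h) = (2*h)/(4 + h) = 2*h/(4 + h))
(Z(a(3, 6)) + 7)²*(-444) + ((104 - 126) + 124) = (2*(3 - 1*3)/(4 + (3 - 1*3)) + 7)²*(-444) + ((104 - 126) + 124) = (2*(3 - 3)/(4 + (3 - 3)) + 7)²*(-444) + (-22 + 124) = (2*0/(4 + 0) + 7)²*(-444) + 102 = (2*0/4 + 7)²*(-444) + 102 = (2*0*(¼) + 7)²*(-444) + 102 = (0 + 7)²*(-444) + 102 = 7²*(-444) + 102 = 49*(-444) + 102 = -21756 + 102 = -21654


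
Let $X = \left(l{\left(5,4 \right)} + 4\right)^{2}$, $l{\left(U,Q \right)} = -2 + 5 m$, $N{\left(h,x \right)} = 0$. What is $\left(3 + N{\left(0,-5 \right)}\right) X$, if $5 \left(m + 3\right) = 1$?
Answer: $432$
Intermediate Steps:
$m = - \frac{14}{5}$ ($m = -3 + \frac{1}{5} \cdot 1 = -3 + \frac{1}{5} = - \frac{14}{5} \approx -2.8$)
$l{\left(U,Q \right)} = -16$ ($l{\left(U,Q \right)} = -2 + 5 \left(- \frac{14}{5}\right) = -2 - 14 = -16$)
$X = 144$ ($X = \left(-16 + 4\right)^{2} = \left(-12\right)^{2} = 144$)
$\left(3 + N{\left(0,-5 \right)}\right) X = \left(3 + 0\right) 144 = 3 \cdot 144 = 432$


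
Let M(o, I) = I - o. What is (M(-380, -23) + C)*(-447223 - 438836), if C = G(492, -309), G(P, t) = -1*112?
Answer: -217084455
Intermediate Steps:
G(P, t) = -112
C = -112
(M(-380, -23) + C)*(-447223 - 438836) = ((-23 - 1*(-380)) - 112)*(-447223 - 438836) = ((-23 + 380) - 112)*(-886059) = (357 - 112)*(-886059) = 245*(-886059) = -217084455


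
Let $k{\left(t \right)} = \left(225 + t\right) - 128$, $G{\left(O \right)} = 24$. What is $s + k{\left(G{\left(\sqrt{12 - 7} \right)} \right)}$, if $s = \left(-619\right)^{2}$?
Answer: $383282$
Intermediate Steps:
$k{\left(t \right)} = 97 + t$
$s = 383161$
$s + k{\left(G{\left(\sqrt{12 - 7} \right)} \right)} = 383161 + \left(97 + 24\right) = 383161 + 121 = 383282$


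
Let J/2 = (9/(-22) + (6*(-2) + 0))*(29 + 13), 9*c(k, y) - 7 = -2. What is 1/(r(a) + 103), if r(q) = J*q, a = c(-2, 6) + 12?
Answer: -11/142829 ≈ -7.7015e-5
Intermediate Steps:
c(k, y) = 5/9 (c(k, y) = 7/9 + (⅑)*(-2) = 7/9 - 2/9 = 5/9)
J = -11466/11 (J = 2*((9/(-22) + (6*(-2) + 0))*(29 + 13)) = 2*((9*(-1/22) + (-12 + 0))*42) = 2*((-9/22 - 12)*42) = 2*(-273/22*42) = 2*(-5733/11) = -11466/11 ≈ -1042.4)
a = 113/9 (a = 5/9 + 12 = 113/9 ≈ 12.556)
r(q) = -11466*q/11
1/(r(a) + 103) = 1/(-11466/11*113/9 + 103) = 1/(-143962/11 + 103) = 1/(-142829/11) = -11/142829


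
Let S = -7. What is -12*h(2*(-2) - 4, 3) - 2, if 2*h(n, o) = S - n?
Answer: -8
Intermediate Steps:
h(n, o) = -7/2 - n/2 (h(n, o) = (-7 - n)/2 = -7/2 - n/2)
-12*h(2*(-2) - 4, 3) - 2 = -12*(-7/2 - (2*(-2) - 4)/2) - 2 = -12*(-7/2 - (-4 - 4)/2) - 2 = -12*(-7/2 - ½*(-8)) - 2 = -12*(-7/2 + 4) - 2 = -12*½ - 2 = -6 - 2 = -8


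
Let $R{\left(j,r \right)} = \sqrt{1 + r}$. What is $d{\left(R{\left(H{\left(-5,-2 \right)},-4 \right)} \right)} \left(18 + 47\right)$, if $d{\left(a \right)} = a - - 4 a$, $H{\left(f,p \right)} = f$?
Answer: $325 i \sqrt{3} \approx 562.92 i$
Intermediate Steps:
$d{\left(a \right)} = 5 a$ ($d{\left(a \right)} = a + 4 a = 5 a$)
$d{\left(R{\left(H{\left(-5,-2 \right)},-4 \right)} \right)} \left(18 + 47\right) = 5 \sqrt{1 - 4} \left(18 + 47\right) = 5 \sqrt{-3} \cdot 65 = 5 i \sqrt{3} \cdot 65 = 325 i \sqrt{3}$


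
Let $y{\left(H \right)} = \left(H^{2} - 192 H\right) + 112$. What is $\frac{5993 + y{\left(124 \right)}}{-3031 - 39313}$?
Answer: $\frac{2327}{42344} \approx 0.054955$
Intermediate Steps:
$y{\left(H \right)} = 112 + H^{2} - 192 H$
$\frac{5993 + y{\left(124 \right)}}{-3031 - 39313} = \frac{5993 + \left(112 + 124^{2} - 23808\right)}{-3031 - 39313} = \frac{5993 + \left(112 + 15376 - 23808\right)}{-42344} = \left(5993 - 8320\right) \left(- \frac{1}{42344}\right) = \left(-2327\right) \left(- \frac{1}{42344}\right) = \frac{2327}{42344}$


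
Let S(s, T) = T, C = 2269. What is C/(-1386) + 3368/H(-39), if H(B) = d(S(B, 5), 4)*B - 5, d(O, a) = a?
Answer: -719051/31878 ≈ -22.556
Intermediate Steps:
H(B) = -5 + 4*B (H(B) = 4*B - 5 = -5 + 4*B)
C/(-1386) + 3368/H(-39) = 2269/(-1386) + 3368/(-5 + 4*(-39)) = 2269*(-1/1386) + 3368/(-5 - 156) = -2269/1386 + 3368/(-161) = -2269/1386 + 3368*(-1/161) = -2269/1386 - 3368/161 = -719051/31878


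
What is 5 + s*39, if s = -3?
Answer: -112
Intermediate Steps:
5 + s*39 = 5 - 3*39 = 5 - 117 = -112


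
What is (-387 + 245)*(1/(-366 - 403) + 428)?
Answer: -46736602/769 ≈ -60776.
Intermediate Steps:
(-387 + 245)*(1/(-366 - 403) + 428) = -142*(1/(-769) + 428) = -142*(-1/769 + 428) = -142*329131/769 = -46736602/769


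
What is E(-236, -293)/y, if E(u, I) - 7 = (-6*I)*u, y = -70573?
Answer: 414881/70573 ≈ 5.8787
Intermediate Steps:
E(u, I) = 7 - 6*I*u (E(u, I) = 7 + (-6*I)*u = 7 - 6*I*u)
E(-236, -293)/y = (7 - 6*(-293)*(-236))/(-70573) = (7 - 414888)*(-1/70573) = -414881*(-1/70573) = 414881/70573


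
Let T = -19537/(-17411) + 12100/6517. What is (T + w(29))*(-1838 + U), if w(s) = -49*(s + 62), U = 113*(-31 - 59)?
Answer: 319547750204128/5971973 ≈ 5.3508e+7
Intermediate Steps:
U = -10170 (U = 113*(-90) = -10170)
w(s) = -3038 - 49*s (w(s) = -49*(62 + s) = -3038 - 49*s)
T = 337995729/113467487 (T = -19537*(-1/17411) + 12100*(1/6517) = 19537/17411 + 12100/6517 = 337995729/113467487 ≈ 2.9788)
(T + w(29))*(-1838 + U) = (337995729/113467487 + (-3038 - 49*29))*(-1838 - 10170) = (337995729/113467487 + (-3038 - 1421))*(-12008) = (337995729/113467487 - 4459)*(-12008) = -505613528804/113467487*(-12008) = 319547750204128/5971973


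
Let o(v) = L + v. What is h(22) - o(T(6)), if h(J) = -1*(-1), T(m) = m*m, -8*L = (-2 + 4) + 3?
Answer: -275/8 ≈ -34.375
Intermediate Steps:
L = -5/8 (L = -((-2 + 4) + 3)/8 = -(2 + 3)/8 = -1/8*5 = -5/8 ≈ -0.62500)
T(m) = m**2
o(v) = -5/8 + v
h(J) = 1
h(22) - o(T(6)) = 1 - (-5/8 + 6**2) = 1 - (-5/8 + 36) = 1 - 1*283/8 = 1 - 283/8 = -275/8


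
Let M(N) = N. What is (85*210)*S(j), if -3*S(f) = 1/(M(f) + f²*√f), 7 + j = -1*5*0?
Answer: 425/172 + 2975*I*√7/172 ≈ 2.4709 + 45.762*I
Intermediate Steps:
j = -7 (j = -7 - 1*5*0 = -7 - 5*0 = -7 - 1*0 = -7 + 0 = -7)
S(f) = -1/(3*(f + f^(5/2))) (S(f) = -1/(3*(f + f²*√f)) = -1/(3*(f + f^(5/2))))
(85*210)*S(j) = (85*210)*(-1/(3*(-7) + 3*(-7)^(5/2))) = 17850*(-1/(-21 + 3*(49*I*√7))) = 17850*(-1/(-21 + 147*I*√7)) = -17850/(-21 + 147*I*√7)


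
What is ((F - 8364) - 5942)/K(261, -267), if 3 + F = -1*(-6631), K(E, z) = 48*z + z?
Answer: 7678/13083 ≈ 0.58687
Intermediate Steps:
K(E, z) = 49*z
F = 6628 (F = -3 - 1*(-6631) = -3 + 6631 = 6628)
((F - 8364) - 5942)/K(261, -267) = ((6628 - 8364) - 5942)/((49*(-267))) = (-1736 - 5942)/(-13083) = -7678*(-1/13083) = 7678/13083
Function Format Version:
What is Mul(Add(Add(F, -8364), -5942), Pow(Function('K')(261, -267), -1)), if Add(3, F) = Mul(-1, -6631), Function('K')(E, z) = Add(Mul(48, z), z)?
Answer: Rational(7678, 13083) ≈ 0.58687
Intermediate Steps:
Function('K')(E, z) = Mul(49, z)
F = 6628 (F = Add(-3, Mul(-1, -6631)) = Add(-3, 6631) = 6628)
Mul(Add(Add(F, -8364), -5942), Pow(Function('K')(261, -267), -1)) = Mul(Add(Add(6628, -8364), -5942), Pow(Mul(49, -267), -1)) = Mul(Add(-1736, -5942), Pow(-13083, -1)) = Mul(-7678, Rational(-1, 13083)) = Rational(7678, 13083)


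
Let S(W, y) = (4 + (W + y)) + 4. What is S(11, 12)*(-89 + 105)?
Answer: 496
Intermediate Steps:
S(W, y) = 8 + W + y (S(W, y) = (4 + W + y) + 4 = 8 + W + y)
S(11, 12)*(-89 + 105) = (8 + 11 + 12)*(-89 + 105) = 31*16 = 496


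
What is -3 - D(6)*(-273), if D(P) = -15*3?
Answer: -12288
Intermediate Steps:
D(P) = -45
-3 - D(6)*(-273) = -3 - 1*(-45)*(-273) = -3 + 45*(-273) = -3 - 12285 = -12288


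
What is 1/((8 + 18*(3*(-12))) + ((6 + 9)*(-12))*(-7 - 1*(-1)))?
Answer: 1/440 ≈ 0.0022727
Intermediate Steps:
1/((8 + 18*(3*(-12))) + ((6 + 9)*(-12))*(-7 - 1*(-1))) = 1/((8 + 18*(-36)) + (15*(-12))*(-7 + 1)) = 1/((8 - 648) - 180*(-6)) = 1/(-640 + 1080) = 1/440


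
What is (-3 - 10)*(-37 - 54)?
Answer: 1183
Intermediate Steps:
(-3 - 10)*(-37 - 54) = -13*(-91) = 1183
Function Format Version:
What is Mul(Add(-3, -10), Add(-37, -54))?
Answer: 1183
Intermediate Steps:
Mul(Add(-3, -10), Add(-37, -54)) = Mul(-13, -91) = 1183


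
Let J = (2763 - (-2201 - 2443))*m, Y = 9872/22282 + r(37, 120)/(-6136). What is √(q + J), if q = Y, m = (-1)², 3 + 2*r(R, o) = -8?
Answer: 3*√5689815953170349/2629276 ≈ 86.067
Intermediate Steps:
r(R, o) = -11/2 (r(R, o) = -3/2 + (½)*(-8) = -3/2 - 4 = -11/2)
m = 1
Y = 4669011/10517104 (Y = 9872/22282 - 11/2/(-6136) = 9872*(1/22282) - 11/2*(-1/6136) = 4936/11141 + 11/12272 = 4669011/10517104 ≈ 0.44394)
q = 4669011/10517104 ≈ 0.44394
J = 7407 (J = (2763 - (-2201 - 2443))*1 = (2763 - 1*(-4644))*1 = (2763 + 4644)*1 = 7407*1 = 7407)
√(q + J) = √(4669011/10517104 + 7407) = √(77904858339/10517104) = 3*√5689815953170349/2629276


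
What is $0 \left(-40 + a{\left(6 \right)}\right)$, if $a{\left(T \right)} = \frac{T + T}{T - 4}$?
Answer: $0$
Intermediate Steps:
$a{\left(T \right)} = \frac{2 T}{-4 + T}$
$0 \left(-40 + a{\left(6 \right)}\right) = 0 \left(-40 + 2 \cdot 6 \frac{1}{-4 + 6}\right) = 0 \left(-40 + 2 \cdot 6 \cdot \frac{1}{2}\right) = 0 \left(-40 + 6\right) = 0 \left(-34\right) = 0$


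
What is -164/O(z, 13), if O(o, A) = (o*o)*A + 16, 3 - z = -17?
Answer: -41/1304 ≈ -0.031442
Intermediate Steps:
z = 20 (z = 3 - 1*(-17) = 3 + 17 = 20)
O(o, A) = 16 + A*o**2 (O(o, A) = o**2*A + 16 = A*o**2 + 16 = 16 + A*o**2)
-164/O(z, 13) = -164/(16 + 13*20**2) = -164/(16 + 13*400) = -164/(16 + 5200) = -164/5216 = -164*1/5216 = -41/1304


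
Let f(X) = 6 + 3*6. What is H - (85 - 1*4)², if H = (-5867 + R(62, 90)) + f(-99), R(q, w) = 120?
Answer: -12284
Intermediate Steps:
f(X) = 24 (f(X) = 6 + 18 = 24)
H = -5723 (H = (-5867 + 120) + 24 = -5747 + 24 = -5723)
H - (85 - 1*4)² = -5723 - (85 - 1*4)² = -5723 - (85 - 4)² = -5723 - 1*81² = -5723 - 1*6561 = -5723 - 6561 = -12284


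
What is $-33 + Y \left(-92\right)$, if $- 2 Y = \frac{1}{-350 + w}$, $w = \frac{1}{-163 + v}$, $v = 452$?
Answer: $- \frac{3351211}{101149} \approx -33.131$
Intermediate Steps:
$w = \frac{1}{289}$ ($w = \frac{1}{-163 + 452} = \frac{1}{289} \approx 0.0034602$)
$Y = \frac{289}{202298}$ ($Y = - \frac{1}{2 \left(-350 + \frac{1}{289}\right)} = - \frac{1}{2 \left(- \frac{101149}{289}\right)} = \left(- \frac{1}{2}\right) \left(- \frac{289}{101149}\right) = \frac{289}{202298} \approx 0.0014286$)
$-33 + Y \left(-92\right) = -33 + \frac{289}{202298} \left(-92\right) = -33 - \frac{13294}{101149} = - \frac{3351211}{101149}$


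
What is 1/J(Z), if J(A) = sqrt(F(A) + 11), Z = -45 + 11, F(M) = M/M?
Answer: sqrt(3)/6 ≈ 0.28868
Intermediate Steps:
F(M) = 1
Z = -34
J(A) = 2*sqrt(3) (J(A) = sqrt(1 + 11) = sqrt(12) = 2*sqrt(3))
1/J(Z) = 1/(2*sqrt(3)) = sqrt(3)/6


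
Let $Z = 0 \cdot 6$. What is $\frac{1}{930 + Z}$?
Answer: $\frac{1}{930} \approx 0.0010753$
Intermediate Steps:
$Z = 0$
$\frac{1}{930 + Z} = \frac{1}{930 + 0} = \frac{1}{930}$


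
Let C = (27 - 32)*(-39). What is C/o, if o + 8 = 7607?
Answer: 65/2533 ≈ 0.025661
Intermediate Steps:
C = 195 (C = -5*(-39) = 195)
o = 7599 (o = -8 + 7607 = 7599)
C/o = 195/7599 = 195*(1/7599) = 65/2533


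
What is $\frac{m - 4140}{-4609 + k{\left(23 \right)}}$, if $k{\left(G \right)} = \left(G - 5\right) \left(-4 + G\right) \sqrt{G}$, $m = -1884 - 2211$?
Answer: $\frac{37955115}{18552709} + \frac{2816370 \sqrt{23}}{18552709} \approx 2.7738$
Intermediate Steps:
$m = -4095$
$k{\left(G \right)} = \sqrt{G} \left(-5 + G\right) \left(-4 + G\right)$ ($k{\left(G \right)} = \left(G - 5\right) \left(-4 + G\right) \sqrt{G} = \left(-5 + G\right) \left(-4 + G\right) \sqrt{G} = \sqrt{G} \left(-5 + G\right) \left(-4 + G\right)$)
$\frac{m - 4140}{-4609 + k{\left(23 \right)}} = \frac{-4095 - 4140}{-4609 + \sqrt{23} \left(20 + 23^{2} - 207\right)} = - \frac{8235}{-4609 + \sqrt{23} \left(20 + 529 - 207\right)} = - \frac{8235}{-4609 + \sqrt{23} \cdot 342} = - \frac{8235}{-4609 + 342 \sqrt{23}}$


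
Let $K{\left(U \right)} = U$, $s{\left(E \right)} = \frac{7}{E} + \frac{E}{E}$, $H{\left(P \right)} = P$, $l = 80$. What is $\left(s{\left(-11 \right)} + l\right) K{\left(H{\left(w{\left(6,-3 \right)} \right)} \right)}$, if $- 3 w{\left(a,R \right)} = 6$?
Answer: $- \frac{1768}{11} \approx -160.73$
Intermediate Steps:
$w{\left(a,R \right)} = -2$ ($w{\left(a,R \right)} = \left(- \frac{1}{3}\right) 6 = -2$)
$s{\left(E \right)} = 1 + \frac{7}{E}$ ($s{\left(E \right)} = \frac{7}{E} + 1 = 1 + \frac{7}{E}$)
$\left(s{\left(-11 \right)} + l\right) K{\left(H{\left(w{\left(6,-3 \right)} \right)} \right)} = \left(\frac{7 - 11}{-11} + 80\right) \left(-2\right) = \left(\left(- \frac{1}{11}\right) \left(-4\right) + 80\right) \left(-2\right) = \left(\frac{4}{11} + 80\right) \left(-2\right) = \frac{884}{11} \left(-2\right) = - \frac{1768}{11}$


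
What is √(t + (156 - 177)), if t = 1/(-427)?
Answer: 2*I*√957334/427 ≈ 4.5828*I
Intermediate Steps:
t = -1/427 ≈ -0.0023419
√(t + (156 - 177)) = √(-1/427 + (156 - 177)) = √(-1/427 - 21) = √(-8968/427) = 2*I*√957334/427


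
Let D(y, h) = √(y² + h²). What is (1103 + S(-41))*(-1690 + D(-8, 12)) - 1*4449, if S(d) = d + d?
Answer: -1729939 + 4084*√13 ≈ -1.7152e+6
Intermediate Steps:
S(d) = 2*d
D(y, h) = √(h² + y²)
(1103 + S(-41))*(-1690 + D(-8, 12)) - 1*4449 = (1103 + 2*(-41))*(-1690 + √(12² + (-8)²)) - 1*4449 = (1103 - 82)*(-1690 + √(144 + 64)) - 4449 = 1021*(-1690 + √208) - 4449 = 1021*(-1690 + 4*√13) - 4449 = (-1725490 + 4084*√13) - 4449 = -1729939 + 4084*√13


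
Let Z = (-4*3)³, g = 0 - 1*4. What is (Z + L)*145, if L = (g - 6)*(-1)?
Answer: -249110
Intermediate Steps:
g = -4 (g = 0 - 4 = -4)
L = 10 (L = (-4 - 6)*(-1) = -10*(-1) = 10)
Z = -1728 (Z = (-12)³ = -1728)
(Z + L)*145 = (-1728 + 10)*145 = -1718*145 = -249110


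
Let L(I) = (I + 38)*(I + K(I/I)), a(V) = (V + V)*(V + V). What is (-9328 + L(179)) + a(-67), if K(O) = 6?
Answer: 48773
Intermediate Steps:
a(V) = 4*V² (a(V) = (2*V)*(2*V) = 4*V²)
L(I) = (6 + I)*(38 + I) (L(I) = (I + 38)*(I + 6) = (38 + I)*(6 + I) = (6 + I)*(38 + I))
(-9328 + L(179)) + a(-67) = (-9328 + (228 + 179² + 44*179)) + 4*(-67)² = (-9328 + (228 + 32041 + 7876)) + 4*4489 = (-9328 + 40145) + 17956 = 30817 + 17956 = 48773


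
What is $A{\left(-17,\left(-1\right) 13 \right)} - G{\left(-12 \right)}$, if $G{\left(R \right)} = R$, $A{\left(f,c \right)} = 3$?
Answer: $15$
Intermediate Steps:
$A{\left(-17,\left(-1\right) 13 \right)} - G{\left(-12 \right)} = 3 - -12 = 3 + 12 = 15$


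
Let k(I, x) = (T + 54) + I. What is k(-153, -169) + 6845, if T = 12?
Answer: 6758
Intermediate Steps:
k(I, x) = 66 + I (k(I, x) = (12 + 54) + I = 66 + I)
k(-153, -169) + 6845 = (66 - 153) + 6845 = -87 + 6845 = 6758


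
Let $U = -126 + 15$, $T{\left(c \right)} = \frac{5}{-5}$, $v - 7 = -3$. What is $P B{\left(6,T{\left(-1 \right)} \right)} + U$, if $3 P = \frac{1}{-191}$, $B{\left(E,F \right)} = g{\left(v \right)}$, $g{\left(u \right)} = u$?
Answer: $- \frac{63607}{573} \approx -111.01$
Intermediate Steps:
$v = 4$ ($v = 7 - 3 = 4$)
$T{\left(c \right)} = -1$ ($T{\left(c \right)} = 5 \left(- \frac{1}{5}\right) = -1$)
$B{\left(E,F \right)} = 4$
$U = -111$
$P = - \frac{1}{573}$ ($P = \frac{1}{3 \left(-191\right)} = \frac{1}{3} \left(- \frac{1}{191}\right) = - \frac{1}{573} \approx -0.0017452$)
$P B{\left(6,T{\left(-1 \right)} \right)} + U = \left(- \frac{1}{573}\right) 4 - 111 = - \frac{4}{573} - 111 = - \frac{63607}{573}$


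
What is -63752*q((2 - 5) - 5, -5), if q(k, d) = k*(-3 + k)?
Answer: -5610176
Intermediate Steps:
-63752*q((2 - 5) - 5, -5) = -63752*((2 - 5) - 5)*(-3 + ((2 - 5) - 5)) = -63752*(-3 - 5)*(-3 + (-3 - 5)) = -(-510016)*(-3 - 8) = -(-510016)*(-11) = -63752*88 = -5610176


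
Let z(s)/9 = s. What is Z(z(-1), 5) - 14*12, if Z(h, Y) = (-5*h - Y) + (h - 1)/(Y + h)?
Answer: -251/2 ≈ -125.50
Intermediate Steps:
z(s) = 9*s
Z(h, Y) = -Y - 5*h + (-1 + h)/(Y + h) (Z(h, Y) = (-Y - 5*h) + (-1 + h)/(Y + h) = -Y - 5*h + (-1 + h)/(Y + h))
Z(z(-1), 5) - 14*12 = (-1 + 9*(-1) - 1*5**2 - 5*(9*(-1))**2 - 6*5*9*(-1))/(5 + 9*(-1)) - 14*12 = (-1 - 9 - 1*25 - 5*(-9)**2 - 6*5*(-9))/(5 - 9) - 168 = (-1 - 9 - 25 - 5*81 + 270)/(-4) - 168 = -(-1 - 9 - 25 - 405 + 270)/4 - 168 = -1/4*(-170) - 168 = 85/2 - 168 = -251/2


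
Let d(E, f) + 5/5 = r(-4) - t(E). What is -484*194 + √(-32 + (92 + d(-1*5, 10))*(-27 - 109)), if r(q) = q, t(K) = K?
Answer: -93896 + 112*I ≈ -93896.0 + 112.0*I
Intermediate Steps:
d(E, f) = -5 - E (d(E, f) = -1 + (-4 - E) = -5 - E)
-484*194 + √(-32 + (92 + d(-1*5, 10))*(-27 - 109)) = -484*194 + √(-32 + (92 + (-5 - (-1)*5))*(-27 - 109)) = -93896 + √(-32 + (92 + (-5 - 1*(-5)))*(-136)) = -93896 + √(-32 + (92 + (-5 + 5))*(-136)) = -93896 + √(-32 + (92 + 0)*(-136)) = -93896 + √(-32 + 92*(-136)) = -93896 + √(-32 - 12512) = -93896 + √(-12544) = -93896 + 112*I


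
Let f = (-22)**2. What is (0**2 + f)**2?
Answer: 234256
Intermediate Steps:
f = 484
(0**2 + f)**2 = (0**2 + 484)**2 = (0 + 484)**2 = 484**2 = 234256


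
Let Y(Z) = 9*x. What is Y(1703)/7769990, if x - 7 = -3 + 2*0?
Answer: 18/3884995 ≈ 4.6332e-6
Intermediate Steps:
x = 4 (x = 7 + (-3 + 2*0) = 7 + (-3 + 0) = 7 - 3 = 4)
Y(Z) = 36 (Y(Z) = 9*4 = 36)
Y(1703)/7769990 = 36/7769990 = 36*(1/7769990) = 18/3884995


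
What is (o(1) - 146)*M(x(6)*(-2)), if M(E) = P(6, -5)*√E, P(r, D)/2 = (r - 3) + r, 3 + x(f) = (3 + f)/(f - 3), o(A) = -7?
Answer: 0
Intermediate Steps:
x(f) = -3 + (3 + f)/(-3 + f) (x(f) = -3 + (3 + f)/(f - 3) = -3 + (3 + f)/(-3 + f))
P(r, D) = -6 + 4*r (P(r, D) = 2*((r - 3) + r) = 2*((-3 + r) + r) = 2*(-3 + 2*r) = -6 + 4*r)
M(E) = 18*√E (M(E) = (-6 + 4*6)*√E = (-6 + 24)*√E = 18*√E)
(o(1) - 146)*M(x(6)*(-2)) = (-7 - 146)*(18*√((2*(6 - 1*6)/(-3 + 6))*(-2))) = -2754*√((2*(6 - 6)/3)*(-2)) = -2754*√((2*(⅓)*0)*(-2)) = -2754*√(0*(-2)) = -2754*√0 = -2754*0 = -153*0 = 0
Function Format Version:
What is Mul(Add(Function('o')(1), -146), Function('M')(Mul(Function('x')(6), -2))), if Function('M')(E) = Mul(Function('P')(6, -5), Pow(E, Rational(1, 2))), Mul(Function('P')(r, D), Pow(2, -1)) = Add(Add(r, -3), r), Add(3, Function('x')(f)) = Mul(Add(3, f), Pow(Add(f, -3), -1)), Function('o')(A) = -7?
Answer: 0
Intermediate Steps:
Function('x')(f) = Add(-3, Mul(Pow(Add(-3, f), -1), Add(3, f))) (Function('x')(f) = Add(-3, Mul(Add(3, f), Pow(Add(f, -3), -1))) = Add(-3, Mul(Add(3, f), Pow(Add(-3, f), -1))) = Add(-3, Mul(Pow(Add(-3, f), -1), Add(3, f))))
Function('P')(r, D) = Add(-6, Mul(4, r)) (Function('P')(r, D) = Mul(2, Add(Add(r, -3), r)) = Mul(2, Add(Add(-3, r), r)) = Mul(2, Add(-3, Mul(2, r))) = Add(-6, Mul(4, r)))
Function('M')(E) = Mul(18, Pow(E, Rational(1, 2))) (Function('M')(E) = Mul(Add(-6, Mul(4, 6)), Pow(E, Rational(1, 2))) = Mul(Add(-6, 24), Pow(E, Rational(1, 2))) = Mul(18, Pow(E, Rational(1, 2))))
Mul(Add(Function('o')(1), -146), Function('M')(Mul(Function('x')(6), -2))) = Mul(Add(-7, -146), Mul(18, Pow(Mul(Mul(2, Pow(Add(-3, 6), -1), Add(6, Mul(-1, 6))), -2), Rational(1, 2)))) = Mul(-153, Mul(18, Pow(Mul(Mul(2, Pow(3, -1), Add(6, -6)), -2), Rational(1, 2)))) = Mul(-153, Mul(18, Pow(Mul(Mul(2, Rational(1, 3), 0), -2), Rational(1, 2)))) = Mul(-153, Mul(18, Pow(Mul(0, -2), Rational(1, 2)))) = Mul(-153, Mul(18, Pow(0, Rational(1, 2)))) = Mul(-153, Mul(18, 0)) = Mul(-153, 0) = 0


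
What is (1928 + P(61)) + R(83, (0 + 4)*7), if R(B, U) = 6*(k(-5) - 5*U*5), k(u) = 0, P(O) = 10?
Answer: -2262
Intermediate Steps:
R(B, U) = -150*U (R(B, U) = 6*(0 - 5*U*5) = 6*(0 - 25*U) = 6*(-25*U) = -150*U)
(1928 + P(61)) + R(83, (0 + 4)*7) = (1928 + 10) - 150*(0 + 4)*7 = 1938 - 600*7 = 1938 - 150*28 = 1938 - 4200 = -2262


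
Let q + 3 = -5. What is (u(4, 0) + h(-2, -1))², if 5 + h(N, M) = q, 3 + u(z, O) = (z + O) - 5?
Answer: 289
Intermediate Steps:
u(z, O) = -8 + O + z (u(z, O) = -3 + ((z + O) - 5) = -3 + ((O + z) - 5) = -3 + (-5 + O + z) = -8 + O + z)
q = -8 (q = -3 - 5 = -8)
h(N, M) = -13 (h(N, M) = -5 - 8 = -13)
(u(4, 0) + h(-2, -1))² = ((-8 + 0 + 4) - 13)² = (-4 - 13)² = (-17)² = 289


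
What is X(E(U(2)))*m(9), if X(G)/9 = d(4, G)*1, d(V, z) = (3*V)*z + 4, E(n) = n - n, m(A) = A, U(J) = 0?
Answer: 324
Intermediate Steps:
E(n) = 0
d(V, z) = 4 + 3*V*z (d(V, z) = 3*V*z + 4 = 4 + 3*V*z)
X(G) = 36 + 108*G (X(G) = 9*((4 + 3*4*G)*1) = 9*((4 + 12*G)*1) = 9*(4 + 12*G) = 36 + 108*G)
X(E(U(2)))*m(9) = (36 + 108*0)*9 = (36 + 0)*9 = 36*9 = 324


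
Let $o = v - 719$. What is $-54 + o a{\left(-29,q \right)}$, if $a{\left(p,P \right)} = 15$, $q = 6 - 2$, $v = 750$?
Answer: $411$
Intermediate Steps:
$q = 4$ ($q = 6 - 2 = 4$)
$o = 31$ ($o = 750 - 719 = 31$)
$-54 + o a{\left(-29,q \right)} = -54 + 31 \cdot 15 = -54 + 465 = 411$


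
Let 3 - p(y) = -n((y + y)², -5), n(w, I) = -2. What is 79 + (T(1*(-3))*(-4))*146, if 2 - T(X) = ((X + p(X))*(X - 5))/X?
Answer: -12611/3 ≈ -4203.7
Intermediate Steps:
p(y) = 1 (p(y) = 3 - (-1)*(-2) = 3 - 1*2 = 3 - 2 = 1)
T(X) = 2 - (1 + X)*(-5 + X)/X (T(X) = 2 - (X + 1)*(X - 5)/X = 2 - (1 + X)*(-5 + X)/X)
79 + (T(1*(-3))*(-4))*146 = 79 + ((6 - (-3) + 5/((1*(-3))))*(-4))*146 = 79 + ((6 - 1*(-3) + 5/(-3))*(-4))*146 = 79 + ((6 + 3 + 5*(-⅓))*(-4))*146 = 79 + ((6 + 3 - 5/3)*(-4))*146 = 79 + ((22/3)*(-4))*146 = 79 - 88/3*146 = 79 - 12848/3 = -12611/3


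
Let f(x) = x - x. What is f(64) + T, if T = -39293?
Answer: -39293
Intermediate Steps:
f(x) = 0
f(64) + T = 0 - 39293 = -39293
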